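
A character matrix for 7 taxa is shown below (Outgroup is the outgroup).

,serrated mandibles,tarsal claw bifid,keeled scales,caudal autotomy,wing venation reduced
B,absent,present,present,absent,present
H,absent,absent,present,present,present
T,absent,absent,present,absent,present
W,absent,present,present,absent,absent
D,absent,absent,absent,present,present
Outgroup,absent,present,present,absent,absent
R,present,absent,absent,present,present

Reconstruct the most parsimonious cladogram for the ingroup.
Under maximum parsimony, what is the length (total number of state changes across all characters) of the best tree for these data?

Character polarity is set by the outgroup: the derived state is whichever differs from the outgroup's state, so for tarsal claw bifid, keeled scales the derived state is 'absent', and for the remaining characters it is 'present'.
serrated mandibles: derived state 'present' in R only — an autapomorphy, so it tells us nothing about relationships among taxa.
tarsal claw bifid: derived state 'absent' in D, H, R, and T only — synapomorphy for {D, H, R, T}.
Only D and R show the derived state 'absent' for keeled scales, supporting them as a clade.
Only D, H, and R show the derived state 'present' for caudal autotomy, supporting them as a clade.
Only B, D, H, R, and T show the derived state 'present' for wing venation reduced, supporting them as a clade.
Most parsimonious ingroup topology: (((T,(H,(D,R))),B),W).
Changes per character on this tree: serrated mandibles: 1; tarsal claw bifid: 1; keeled scales: 1; caudal autotomy: 1; wing venation reduced: 1.
Total = 5.

5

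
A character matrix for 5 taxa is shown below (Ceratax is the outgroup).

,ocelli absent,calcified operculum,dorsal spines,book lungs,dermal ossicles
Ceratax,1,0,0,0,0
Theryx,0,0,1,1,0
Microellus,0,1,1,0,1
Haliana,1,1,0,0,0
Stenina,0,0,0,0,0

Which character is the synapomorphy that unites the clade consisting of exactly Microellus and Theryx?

dorsal spines

Character polarity is set by the outgroup: the derived state is whichever differs from the outgroup's state, so for ocelli absent the derived state is '0', and for the remaining characters it is '1'.
ocelli absent: derived state '0' in Microellus, Stenina, and Theryx only — synapomorphy for {Microellus, Stenina, Theryx}.
calcified operculum (state '1') occurs in Haliana and Microellus but conflicts with the nesting implied by the other characters — most parsimoniously interpreted as homoplasy.
Only Microellus and Theryx show the derived state '1' for dorsal spines, supporting them as a clade.
book lungs (derived state '1') is unique to Theryx (autapomorphy; uninformative for grouping).
dermal ossicles (derived state '1') is unique to Microellus (autapomorphy; uninformative for grouping).
Most parsimonious ingroup topology: (((Theryx,Microellus),Stenina),Haliana).
The clade {Microellus, Theryx} is supported by dorsal spines: its derived state '1' occurs in exactly those taxa and in no other taxon (including the outgroup).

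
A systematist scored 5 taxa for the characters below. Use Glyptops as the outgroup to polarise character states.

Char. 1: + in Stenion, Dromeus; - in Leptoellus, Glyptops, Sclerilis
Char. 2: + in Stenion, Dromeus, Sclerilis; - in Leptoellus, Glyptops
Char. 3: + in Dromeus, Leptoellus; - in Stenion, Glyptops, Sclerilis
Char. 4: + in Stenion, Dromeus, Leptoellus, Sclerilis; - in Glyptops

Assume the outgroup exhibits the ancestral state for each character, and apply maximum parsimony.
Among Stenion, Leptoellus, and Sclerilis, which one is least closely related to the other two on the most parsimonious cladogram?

The outgroup has state '-' for every character, so '+' is the derived state throughout.
Only Dromeus and Stenion show the derived state '+' for Char. 1, supporting them as a clade.
Char. 2: derived state '+' in Dromeus, Sclerilis, and Stenion only — synapomorphy for {Dromeus, Sclerilis, Stenion}.
Char. 3 groups Dromeus and Leptoellus, which is incompatible with the clades supported by the remaining characters; treating it as convergent (homoplasy) costs fewer steps than any alternative tree.
All ingroup taxa share the derived state '+' for Char. 4; it defines the ingroup but does not resolve relationships within it.
Most parsimonious ingroup topology: (Leptoellus,((Stenion,Dromeus),Sclerilis)).
Sclerilis and Stenion share a more recent common ancestor with each other than either does with Leptoellus, so Leptoellus is the least closely related of the three.

Leptoellus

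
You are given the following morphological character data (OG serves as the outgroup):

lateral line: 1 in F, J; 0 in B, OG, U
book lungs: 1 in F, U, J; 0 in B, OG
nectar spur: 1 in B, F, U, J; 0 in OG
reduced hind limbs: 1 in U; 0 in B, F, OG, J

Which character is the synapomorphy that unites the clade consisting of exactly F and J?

The outgroup has state '0' for every character, so '1' is the derived state throughout.
lateral line (derived state '1') is shared by F and J — a synapomorphy uniting that clade.
book lungs: derived state '1' in F, J, and U only — synapomorphy for {F, J, U}.
All ingroup taxa share the derived state '1' for nectar spur; it defines the ingroup but does not resolve relationships within it.
reduced hind limbs: derived state '1' in U only — an autapomorphy, so it tells us nothing about relationships among taxa.
Most parsimonious ingroup topology: (((J,F),U),B).
The clade {F, J} is supported by lateral line: its derived state '1' occurs in exactly those taxa and in no other taxon (including the outgroup).

lateral line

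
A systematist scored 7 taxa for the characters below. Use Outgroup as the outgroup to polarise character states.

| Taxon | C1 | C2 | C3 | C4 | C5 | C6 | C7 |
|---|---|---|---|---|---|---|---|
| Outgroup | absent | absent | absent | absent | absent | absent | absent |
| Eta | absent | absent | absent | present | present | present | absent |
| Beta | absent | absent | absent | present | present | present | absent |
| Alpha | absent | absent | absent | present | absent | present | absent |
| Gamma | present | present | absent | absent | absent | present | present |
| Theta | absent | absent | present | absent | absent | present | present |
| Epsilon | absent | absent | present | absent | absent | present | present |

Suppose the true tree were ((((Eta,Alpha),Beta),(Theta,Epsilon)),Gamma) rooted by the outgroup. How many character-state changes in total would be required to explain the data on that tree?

Map each character onto ((((Eta,Alpha),Beta),(Theta,Epsilon)),Gamma) (rooted by Outgroup) and count the minimum state changes it requires (Fitch parsimony):
C1: 1; C2: 1; C3: 1; C4: 1; C5: 2; C6: 1; C7: 2.
Total tree length = 9.

9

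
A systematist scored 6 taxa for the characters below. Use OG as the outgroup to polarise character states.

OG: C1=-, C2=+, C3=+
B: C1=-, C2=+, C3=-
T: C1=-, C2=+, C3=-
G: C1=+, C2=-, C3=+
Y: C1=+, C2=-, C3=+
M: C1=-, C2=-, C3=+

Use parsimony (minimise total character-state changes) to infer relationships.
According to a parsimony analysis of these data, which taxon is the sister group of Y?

Character polarity is set by the outgroup: the derived state is whichever differs from the outgroup's state, so for C2, C3 the derived state is '-', and for the remaining characters it is '+'.
C1: derived state '+' in G and Y only — synapomorphy for {G, Y}.
C2 (derived state '-') is shared by G, M, and Y — a synapomorphy uniting that clade.
C3: derived state '-' in B and T only — synapomorphy for {B, T}.
Most parsimonious ingroup topology: ((B,T),((G,Y),M)).
Y and G form a cherry on this tree, so they are sister taxa.

G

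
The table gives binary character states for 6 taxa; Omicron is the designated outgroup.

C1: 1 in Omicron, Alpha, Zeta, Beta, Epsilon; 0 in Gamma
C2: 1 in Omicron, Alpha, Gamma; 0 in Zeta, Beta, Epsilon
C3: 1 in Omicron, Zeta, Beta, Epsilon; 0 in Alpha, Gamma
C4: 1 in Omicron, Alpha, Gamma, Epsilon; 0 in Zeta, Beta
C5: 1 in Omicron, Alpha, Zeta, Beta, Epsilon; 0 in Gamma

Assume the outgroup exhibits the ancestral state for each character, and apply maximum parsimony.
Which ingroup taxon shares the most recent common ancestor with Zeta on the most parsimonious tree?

Beta

The outgroup has state '1' for every character, so '0' is the derived state throughout.
C1: derived state '0' in Gamma only — an autapomorphy, so it tells us nothing about relationships among taxa.
Only Beta, Epsilon, and Zeta show the derived state '0' for C2, supporting them as a clade.
C3 (derived state '0') is shared by Alpha and Gamma — a synapomorphy uniting that clade.
C4: derived state '0' in Beta and Zeta only — synapomorphy for {Beta, Zeta}.
C5 (derived state '0') is unique to Gamma (autapomorphy; uninformative for grouping).
Most parsimonious ingroup topology: ((Alpha,Gamma),((Zeta,Beta),Epsilon)).
Zeta and Beta form a cherry on this tree, so they are sister taxa.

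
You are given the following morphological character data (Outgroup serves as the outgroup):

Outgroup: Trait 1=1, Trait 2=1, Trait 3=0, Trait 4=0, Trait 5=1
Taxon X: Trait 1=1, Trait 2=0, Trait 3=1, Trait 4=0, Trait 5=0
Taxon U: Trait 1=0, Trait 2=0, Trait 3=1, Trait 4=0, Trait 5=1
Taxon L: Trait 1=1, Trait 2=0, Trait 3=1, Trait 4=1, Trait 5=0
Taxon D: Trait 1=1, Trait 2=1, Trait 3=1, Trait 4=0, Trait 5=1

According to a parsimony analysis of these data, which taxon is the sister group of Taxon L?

Character polarity is set by the outgroup: the derived state is whichever differs from the outgroup's state, so for Trait 1, Trait 2, Trait 5 the derived state is '0', and for the remaining characters it is '1'.
Trait 1 (derived state '0') is unique to Taxon U (autapomorphy; uninformative for grouping).
Trait 2 (derived state '0') is shared by Taxon L, Taxon U, and Taxon X — a synapomorphy uniting that clade.
All ingroup taxa share the derived state '1' for Trait 3; it defines the ingroup but does not resolve relationships within it.
Trait 4 (derived state '1') is unique to Taxon L (autapomorphy; uninformative for grouping).
Only Taxon L and Taxon X show the derived state '0' for Trait 5, supporting them as a clade.
Most parsimonious ingroup topology: (((Taxon X,Taxon L),Taxon U),Taxon D).
Taxon L and Taxon X form a cherry on this tree, so they are sister taxa.

Taxon X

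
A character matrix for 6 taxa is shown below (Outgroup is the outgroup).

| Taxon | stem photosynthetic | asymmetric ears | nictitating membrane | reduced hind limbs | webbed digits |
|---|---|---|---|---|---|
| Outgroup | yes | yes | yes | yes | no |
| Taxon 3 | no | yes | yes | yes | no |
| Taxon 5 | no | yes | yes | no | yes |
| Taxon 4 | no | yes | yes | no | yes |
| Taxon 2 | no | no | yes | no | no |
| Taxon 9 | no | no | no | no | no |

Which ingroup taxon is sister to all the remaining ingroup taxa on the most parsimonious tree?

Taxon 3

Character polarity is set by the outgroup: the derived state is whichever differs from the outgroup's state, so for stem photosynthetic, asymmetric ears, nictitating membrane, reduced hind limbs the derived state is 'no', and for the remaining characters it is 'yes'.
All ingroup taxa share the derived state 'no' for stem photosynthetic; it defines the ingroup but does not resolve relationships within it.
Only Taxon 2 and Taxon 9 show the derived state 'no' for asymmetric ears, supporting them as a clade.
nictitating membrane (derived state 'no') is unique to Taxon 9 (autapomorphy; uninformative for grouping).
reduced hind limbs: derived state 'no' in Taxon 2, Taxon 4, Taxon 5, and Taxon 9 only — synapomorphy for {Taxon 2, Taxon 4, Taxon 5, Taxon 9}.
Only Taxon 4 and Taxon 5 show the derived state 'yes' for webbed digits, supporting them as a clade.
Most parsimonious ingroup topology: (Taxon 3,((Taxon 5,Taxon 4),(Taxon 2,Taxon 9))).
Taxon 3 is sister to the clade containing all other ingroup taxa, so it is the earliest-diverging (most basal) ingroup lineage.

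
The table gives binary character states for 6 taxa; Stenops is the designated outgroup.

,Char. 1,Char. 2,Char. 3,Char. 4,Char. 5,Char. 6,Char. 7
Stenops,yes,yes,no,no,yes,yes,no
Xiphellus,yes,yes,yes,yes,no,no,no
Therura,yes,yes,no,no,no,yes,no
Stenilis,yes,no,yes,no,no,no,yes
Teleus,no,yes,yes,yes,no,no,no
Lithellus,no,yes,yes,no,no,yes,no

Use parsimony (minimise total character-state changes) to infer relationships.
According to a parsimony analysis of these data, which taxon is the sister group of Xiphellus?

Teleus

Character polarity is set by the outgroup: the derived state is whichever differs from the outgroup's state, so for Char. 1, Char. 2, Char. 5, Char. 6 the derived state is 'no', and for the remaining characters it is 'yes'.
Char. 1 (state 'no') occurs in Lithellus and Teleus but conflicts with the nesting implied by the other characters — most parsimoniously interpreted as homoplasy.
Char. 2: derived state 'no' in Stenilis only — an autapomorphy, so it tells us nothing about relationships among taxa.
Char. 3 (derived state 'yes') is shared by Lithellus, Stenilis, Teleus, and Xiphellus — a synapomorphy uniting that clade.
Char. 4 (derived state 'yes') is shared by Teleus and Xiphellus — a synapomorphy uniting that clade.
Char. 5 (derived state 'no') is shared by all ingroup taxa — unites the whole ingroup.
Char. 6: derived state 'no' in Stenilis, Teleus, and Xiphellus only — synapomorphy for {Stenilis, Teleus, Xiphellus}.
Char. 7: derived state 'yes' in Stenilis only — an autapomorphy, so it tells us nothing about relationships among taxa.
Most parsimonious ingroup topology: ((((Xiphellus,Teleus),Stenilis),Lithellus),Therura).
Xiphellus and Teleus form a cherry on this tree, so they are sister taxa.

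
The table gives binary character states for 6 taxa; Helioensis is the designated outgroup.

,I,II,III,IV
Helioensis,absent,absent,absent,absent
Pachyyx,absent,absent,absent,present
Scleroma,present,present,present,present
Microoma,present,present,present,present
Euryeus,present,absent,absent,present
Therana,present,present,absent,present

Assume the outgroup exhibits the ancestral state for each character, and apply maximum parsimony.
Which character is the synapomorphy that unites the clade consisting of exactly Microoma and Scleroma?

III

The outgroup has state 'absent' for every character, so 'present' is the derived state throughout.
I: derived state 'present' in Euryeus, Microoma, Scleroma, and Therana only — synapomorphy for {Euryeus, Microoma, Scleroma, Therana}.
Only Microoma, Scleroma, and Therana show the derived state 'present' for II, supporting them as a clade.
Only Microoma and Scleroma show the derived state 'present' for III, supporting them as a clade.
All ingroup taxa share the derived state 'present' for IV; it defines the ingroup but does not resolve relationships within it.
Most parsimonious ingroup topology: (Pachyyx,(((Scleroma,Microoma),Therana),Euryeus)).
The clade {Microoma, Scleroma} is supported by III: its derived state 'present' occurs in exactly those taxa and in no other taxon (including the outgroup).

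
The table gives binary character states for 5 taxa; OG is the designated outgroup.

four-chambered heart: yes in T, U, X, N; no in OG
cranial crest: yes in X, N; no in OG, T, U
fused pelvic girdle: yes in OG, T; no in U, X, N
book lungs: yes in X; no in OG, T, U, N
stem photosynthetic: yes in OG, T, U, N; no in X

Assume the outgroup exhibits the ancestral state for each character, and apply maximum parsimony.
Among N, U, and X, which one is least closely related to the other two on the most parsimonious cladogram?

U

Character polarity is set by the outgroup: the derived state is whichever differs from the outgroup's state, so for fused pelvic girdle, stem photosynthetic the derived state is 'no', and for the remaining characters it is 'yes'.
All ingroup taxa share the derived state 'yes' for four-chambered heart; it defines the ingroup but does not resolve relationships within it.
Only N and X show the derived state 'yes' for cranial crest, supporting them as a clade.
fused pelvic girdle (derived state 'no') is shared by N, U, and X — a synapomorphy uniting that clade.
book lungs (derived state 'yes') is unique to X (autapomorphy; uninformative for grouping).
stem photosynthetic: derived state 'no' in X only — an autapomorphy, so it tells us nothing about relationships among taxa.
Most parsimonious ingroup topology: (((X,N),U),T).
X and N share a more recent common ancestor with each other than either does with U, so U is the least closely related of the three.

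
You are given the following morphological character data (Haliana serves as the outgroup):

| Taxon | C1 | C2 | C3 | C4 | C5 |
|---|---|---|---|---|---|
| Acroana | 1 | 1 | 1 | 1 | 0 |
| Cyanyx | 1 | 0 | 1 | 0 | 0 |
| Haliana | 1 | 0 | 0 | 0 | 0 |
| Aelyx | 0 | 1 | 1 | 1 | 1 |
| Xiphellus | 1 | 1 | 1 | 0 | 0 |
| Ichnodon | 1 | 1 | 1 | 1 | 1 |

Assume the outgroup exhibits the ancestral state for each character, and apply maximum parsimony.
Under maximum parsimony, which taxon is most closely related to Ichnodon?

Aelyx

Character polarity is set by the outgroup: the derived state is whichever differs from the outgroup's state, so for C1 the derived state is '0', and for the remaining characters it is '1'.
C1: derived state '0' in Aelyx only — an autapomorphy, so it tells us nothing about relationships among taxa.
Only Acroana, Aelyx, Ichnodon, and Xiphellus show the derived state '1' for C2, supporting them as a clade.
C3 (derived state '1') is shared by all ingroup taxa — unites the whole ingroup.
C4: derived state '1' in Acroana, Aelyx, and Ichnodon only — synapomorphy for {Acroana, Aelyx, Ichnodon}.
C5 (derived state '1') is shared by Aelyx and Ichnodon — a synapomorphy uniting that clade.
Most parsimonious ingroup topology: ((Xiphellus,((Aelyx,Ichnodon),Acroana)),Cyanyx).
Ichnodon and Aelyx form a cherry on this tree, so they are sister taxa.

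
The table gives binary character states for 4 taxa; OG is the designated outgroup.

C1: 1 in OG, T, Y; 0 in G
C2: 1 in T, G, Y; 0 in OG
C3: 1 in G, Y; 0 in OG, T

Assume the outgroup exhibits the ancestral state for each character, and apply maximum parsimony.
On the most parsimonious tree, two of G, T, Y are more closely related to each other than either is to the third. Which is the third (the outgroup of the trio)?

T

Character polarity is set by the outgroup: the derived state is whichever differs from the outgroup's state, so for C1 the derived state is '0', and for the remaining characters it is '1'.
C1: derived state '0' in G only — an autapomorphy, so it tells us nothing about relationships among taxa.
C2 (derived state '1') is shared by all ingroup taxa — unites the whole ingroup.
Only G and Y show the derived state '1' for C3, supporting them as a clade.
Most parsimonious ingroup topology: (T,(G,Y)).
Y and G share a more recent common ancestor with each other than either does with T, so T is the least closely related of the three.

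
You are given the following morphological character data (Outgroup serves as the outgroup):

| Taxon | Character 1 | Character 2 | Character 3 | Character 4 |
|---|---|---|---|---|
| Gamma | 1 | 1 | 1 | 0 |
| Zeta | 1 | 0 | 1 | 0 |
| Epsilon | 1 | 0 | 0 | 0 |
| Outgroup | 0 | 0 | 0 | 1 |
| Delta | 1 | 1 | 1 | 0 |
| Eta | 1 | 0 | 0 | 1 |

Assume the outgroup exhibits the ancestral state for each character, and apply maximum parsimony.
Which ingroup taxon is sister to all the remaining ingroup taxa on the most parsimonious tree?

Eta

Character polarity is set by the outgroup: the derived state is whichever differs from the outgroup's state, so for Character 4 the derived state is '0', and for the remaining characters it is '1'.
Character 1 (derived state '1') is shared by all ingroup taxa — unites the whole ingroup.
Character 2 (derived state '1') is shared by Delta and Gamma — a synapomorphy uniting that clade.
Only Delta, Gamma, and Zeta show the derived state '1' for Character 3, supporting them as a clade.
Only Delta, Epsilon, Gamma, and Zeta show the derived state '0' for Character 4, supporting them as a clade.
Most parsimonious ingroup topology: ((Epsilon,((Gamma,Delta),Zeta)),Eta).
Eta is sister to the clade containing all other ingroup taxa, so it is the earliest-diverging (most basal) ingroup lineage.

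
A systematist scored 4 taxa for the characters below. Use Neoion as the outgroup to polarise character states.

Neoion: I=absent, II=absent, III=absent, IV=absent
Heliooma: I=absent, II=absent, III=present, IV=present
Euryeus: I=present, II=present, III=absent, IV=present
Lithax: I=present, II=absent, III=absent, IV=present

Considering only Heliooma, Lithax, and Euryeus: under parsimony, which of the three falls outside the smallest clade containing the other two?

Heliooma

The outgroup has state 'absent' for every character, so 'present' is the derived state throughout.
Only Euryeus and Lithax show the derived state 'present' for I, supporting them as a clade.
II (derived state 'present') is unique to Euryeus (autapomorphy; uninformative for grouping).
III: derived state 'present' in Heliooma only — an autapomorphy, so it tells us nothing about relationships among taxa.
All ingroup taxa share the derived state 'present' for IV; it defines the ingroup but does not resolve relationships within it.
Most parsimonious ingroup topology: (Heliooma,(Euryeus,Lithax)).
Lithax and Euryeus share a more recent common ancestor with each other than either does with Heliooma, so Heliooma is the least closely related of the three.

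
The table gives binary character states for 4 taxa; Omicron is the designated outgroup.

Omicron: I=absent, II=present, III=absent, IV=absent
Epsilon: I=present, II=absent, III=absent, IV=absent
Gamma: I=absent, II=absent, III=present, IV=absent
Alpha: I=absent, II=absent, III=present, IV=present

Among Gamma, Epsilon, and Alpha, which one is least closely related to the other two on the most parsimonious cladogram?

Epsilon

Character polarity is set by the outgroup: the derived state is whichever differs from the outgroup's state, so for II the derived state is 'absent', and for the remaining characters it is 'present'.
I: derived state 'present' in Epsilon only — an autapomorphy, so it tells us nothing about relationships among taxa.
All ingroup taxa share the derived state 'absent' for II; it defines the ingroup but does not resolve relationships within it.
Only Alpha and Gamma show the derived state 'present' for III, supporting them as a clade.
IV: derived state 'present' in Alpha only — an autapomorphy, so it tells us nothing about relationships among taxa.
Most parsimonious ingroup topology: (Epsilon,(Gamma,Alpha)).
Alpha and Gamma share a more recent common ancestor with each other than either does with Epsilon, so Epsilon is the least closely related of the three.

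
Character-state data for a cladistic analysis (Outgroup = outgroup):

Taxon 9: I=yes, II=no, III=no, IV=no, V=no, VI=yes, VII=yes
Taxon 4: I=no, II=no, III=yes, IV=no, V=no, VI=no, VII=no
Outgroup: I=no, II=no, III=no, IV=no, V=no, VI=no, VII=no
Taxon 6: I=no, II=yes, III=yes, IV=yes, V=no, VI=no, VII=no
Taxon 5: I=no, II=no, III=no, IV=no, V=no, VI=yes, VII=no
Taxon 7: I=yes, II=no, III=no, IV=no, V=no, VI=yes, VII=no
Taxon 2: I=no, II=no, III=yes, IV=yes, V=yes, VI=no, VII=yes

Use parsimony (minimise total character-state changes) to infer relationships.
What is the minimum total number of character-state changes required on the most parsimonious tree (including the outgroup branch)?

The outgroup has state 'no' for every character, so 'yes' is the derived state throughout.
Only Taxon 7 and Taxon 9 show the derived state 'yes' for I, supporting them as a clade.
II (derived state 'yes') is unique to Taxon 6 (autapomorphy; uninformative for grouping).
Only Taxon 2, Taxon 4, and Taxon 6 show the derived state 'yes' for III, supporting them as a clade.
IV (derived state 'yes') is shared by Taxon 2 and Taxon 6 — a synapomorphy uniting that clade.
V (derived state 'yes') is unique to Taxon 2 (autapomorphy; uninformative for grouping).
VI (derived state 'yes') is shared by Taxon 5, Taxon 7, and Taxon 9 — a synapomorphy uniting that clade.
VII groups Taxon 2 and Taxon 9, which is incompatible with the clades supported by the remaining characters; treating it as convergent (homoplasy) costs fewer steps than any alternative tree.
Most parsimonious ingroup topology: ((Taxon 5,(Taxon 7,Taxon 9)),((Taxon 2,Taxon 6),Taxon 4)).
Changes per character on this tree: I: 1; II: 1; III: 1; IV: 1; V: 1; VI: 1; VII: 2.
Total = 8.

8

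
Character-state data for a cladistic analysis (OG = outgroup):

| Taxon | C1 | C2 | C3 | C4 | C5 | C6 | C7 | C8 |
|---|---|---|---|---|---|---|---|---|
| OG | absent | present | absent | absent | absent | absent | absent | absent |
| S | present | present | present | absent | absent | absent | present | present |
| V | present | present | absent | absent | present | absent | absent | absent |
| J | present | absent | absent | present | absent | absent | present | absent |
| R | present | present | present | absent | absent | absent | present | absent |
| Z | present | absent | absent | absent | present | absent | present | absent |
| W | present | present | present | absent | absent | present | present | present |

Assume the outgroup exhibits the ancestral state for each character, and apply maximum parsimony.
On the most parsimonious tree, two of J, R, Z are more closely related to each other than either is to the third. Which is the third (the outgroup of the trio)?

R

Character polarity is set by the outgroup: the derived state is whichever differs from the outgroup's state, so for C2 the derived state is 'absent', and for the remaining characters it is 'present'.
C1 (derived state 'present') is shared by all ingroup taxa — unites the whole ingroup.
C2 (derived state 'absent') is shared by J and Z — a synapomorphy uniting that clade.
C3 (derived state 'present') is shared by R, S, and W — a synapomorphy uniting that clade.
C4 (derived state 'present') is unique to J (autapomorphy; uninformative for grouping).
C5 (state 'present') occurs in V and Z but conflicts with the nesting implied by the other characters — most parsimoniously interpreted as homoplasy.
C6 (derived state 'present') is unique to W (autapomorphy; uninformative for grouping).
C7: derived state 'present' in J, R, S, W, and Z only — synapomorphy for {J, R, S, W, Z}.
C8 (derived state 'present') is shared by S and W — a synapomorphy uniting that clade.
Most parsimonious ingroup topology: ((((S,W),R),(J,Z)),V).
Z and J share a more recent common ancestor with each other than either does with R, so R is the least closely related of the three.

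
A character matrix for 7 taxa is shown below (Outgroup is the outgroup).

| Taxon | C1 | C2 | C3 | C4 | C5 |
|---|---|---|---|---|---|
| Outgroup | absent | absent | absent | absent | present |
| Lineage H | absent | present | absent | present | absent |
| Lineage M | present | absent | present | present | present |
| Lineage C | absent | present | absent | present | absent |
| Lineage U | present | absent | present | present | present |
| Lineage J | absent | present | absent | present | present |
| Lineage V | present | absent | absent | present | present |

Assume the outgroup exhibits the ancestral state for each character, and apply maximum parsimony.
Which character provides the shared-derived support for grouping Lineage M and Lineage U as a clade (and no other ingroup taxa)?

C3

Character polarity is set by the outgroup: the derived state is whichever differs from the outgroup's state, so for C5 the derived state is 'absent', and for the remaining characters it is 'present'.
C1: derived state 'present' in Lineage M, Lineage U, and Lineage V only — synapomorphy for {Lineage M, Lineage U, Lineage V}.
Only Lineage C, Lineage H, and Lineage J show the derived state 'present' for C2, supporting them as a clade.
Only Lineage M and Lineage U show the derived state 'present' for C3, supporting them as a clade.
All ingroup taxa share the derived state 'present' for C4; it defines the ingroup but does not resolve relationships within it.
C5 (derived state 'absent') is shared by Lineage C and Lineage H — a synapomorphy uniting that clade.
Most parsimonious ingroup topology: (((Lineage H,Lineage C),Lineage J),((Lineage M,Lineage U),Lineage V)).
The clade {Lineage M, Lineage U} is supported by C3: its derived state 'present' occurs in exactly those taxa and in no other taxon (including the outgroup).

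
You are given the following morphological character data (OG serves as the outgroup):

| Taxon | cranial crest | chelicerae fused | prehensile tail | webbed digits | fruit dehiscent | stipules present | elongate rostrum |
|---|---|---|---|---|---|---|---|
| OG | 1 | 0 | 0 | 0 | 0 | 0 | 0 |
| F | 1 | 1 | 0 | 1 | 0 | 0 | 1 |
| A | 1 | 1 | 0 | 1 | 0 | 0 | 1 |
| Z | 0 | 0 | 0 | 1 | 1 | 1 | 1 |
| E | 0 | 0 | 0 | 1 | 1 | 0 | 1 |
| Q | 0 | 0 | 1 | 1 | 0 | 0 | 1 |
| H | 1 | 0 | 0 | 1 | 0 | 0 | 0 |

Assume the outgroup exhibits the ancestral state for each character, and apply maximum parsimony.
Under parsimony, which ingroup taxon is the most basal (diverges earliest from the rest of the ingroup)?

H

Character polarity is set by the outgroup: the derived state is whichever differs from the outgroup's state, so for cranial crest the derived state is '0', and for the remaining characters it is '1'.
cranial crest (derived state '0') is shared by E, Q, and Z — a synapomorphy uniting that clade.
chelicerae fused: derived state '1' in A and F only — synapomorphy for {A, F}.
prehensile tail: derived state '1' in Q only — an autapomorphy, so it tells us nothing about relationships among taxa.
webbed digits (derived state '1') is shared by all ingroup taxa — unites the whole ingroup.
fruit dehiscent: derived state '1' in E and Z only — synapomorphy for {E, Z}.
stipules present (derived state '1') is unique to Z (autapomorphy; uninformative for grouping).
elongate rostrum (derived state '1') is shared by A, E, F, Q, and Z — a synapomorphy uniting that clade.
Most parsimonious ingroup topology: (((F,A),((Z,E),Q)),H).
H is sister to the clade containing all other ingroup taxa, so it is the earliest-diverging (most basal) ingroup lineage.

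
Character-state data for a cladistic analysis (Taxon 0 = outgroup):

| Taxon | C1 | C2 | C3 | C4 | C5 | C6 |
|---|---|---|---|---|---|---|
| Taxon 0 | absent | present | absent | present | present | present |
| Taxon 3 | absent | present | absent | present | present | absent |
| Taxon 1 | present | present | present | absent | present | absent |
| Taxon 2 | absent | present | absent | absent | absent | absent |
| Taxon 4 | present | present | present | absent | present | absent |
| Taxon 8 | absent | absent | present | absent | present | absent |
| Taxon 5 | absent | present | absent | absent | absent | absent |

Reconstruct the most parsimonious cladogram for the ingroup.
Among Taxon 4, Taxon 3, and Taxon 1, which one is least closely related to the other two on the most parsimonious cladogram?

Taxon 3

Character polarity is set by the outgroup: the derived state is whichever differs from the outgroup's state, so for C2, C4, C5, C6 the derived state is 'absent', and for the remaining characters it is 'present'.
C1 (derived state 'present') is shared by Taxon 1 and Taxon 4 — a synapomorphy uniting that clade.
C2 (derived state 'absent') is unique to Taxon 8 (autapomorphy; uninformative for grouping).
C3: derived state 'present' in Taxon 1, Taxon 4, and Taxon 8 only — synapomorphy for {Taxon 1, Taxon 4, Taxon 8}.
Only Taxon 1, Taxon 2, Taxon 4, Taxon 5, and Taxon 8 show the derived state 'absent' for C4, supporting them as a clade.
C5: derived state 'absent' in Taxon 2 and Taxon 5 only — synapomorphy for {Taxon 2, Taxon 5}.
All ingroup taxa share the derived state 'absent' for C6; it defines the ingroup but does not resolve relationships within it.
Most parsimonious ingroup topology: (Taxon 3,(((Taxon 1,Taxon 4),Taxon 8),(Taxon 2,Taxon 5))).
Taxon 1 and Taxon 4 share a more recent common ancestor with each other than either does with Taxon 3, so Taxon 3 is the least closely related of the three.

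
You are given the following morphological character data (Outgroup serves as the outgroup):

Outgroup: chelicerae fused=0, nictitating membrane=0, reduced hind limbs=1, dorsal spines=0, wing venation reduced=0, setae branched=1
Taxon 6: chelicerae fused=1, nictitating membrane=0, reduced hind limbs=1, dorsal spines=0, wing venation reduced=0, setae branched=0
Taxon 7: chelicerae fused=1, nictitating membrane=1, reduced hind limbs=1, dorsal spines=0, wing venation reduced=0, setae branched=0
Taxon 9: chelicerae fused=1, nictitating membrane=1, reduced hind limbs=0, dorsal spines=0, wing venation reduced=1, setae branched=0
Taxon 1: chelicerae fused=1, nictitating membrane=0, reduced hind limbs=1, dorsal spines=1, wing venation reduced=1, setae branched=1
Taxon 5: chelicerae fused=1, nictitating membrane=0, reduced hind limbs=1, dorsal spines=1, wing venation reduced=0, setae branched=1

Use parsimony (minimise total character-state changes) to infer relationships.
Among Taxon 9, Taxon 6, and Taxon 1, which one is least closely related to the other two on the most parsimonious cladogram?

Character polarity is set by the outgroup: the derived state is whichever differs from the outgroup's state, so for reduced hind limbs, setae branched the derived state is '0', and for the remaining characters it is '1'.
chelicerae fused (derived state '1') is shared by all ingroup taxa — unites the whole ingroup.
Only Taxon 7 and Taxon 9 show the derived state '1' for nictitating membrane, supporting them as a clade.
reduced hind limbs: derived state '0' in Taxon 9 only — an autapomorphy, so it tells us nothing about relationships among taxa.
Only Taxon 1 and Taxon 5 show the derived state '1' for dorsal spines, supporting them as a clade.
wing venation reduced groups Taxon 1 and Taxon 9, which is incompatible with the clades supported by the remaining characters; treating it as convergent (homoplasy) costs fewer steps than any alternative tree.
Only Taxon 6, Taxon 7, and Taxon 9 show the derived state '0' for setae branched, supporting them as a clade.
Most parsimonious ingroup topology: ((Taxon 6,(Taxon 7,Taxon 9)),(Taxon 1,Taxon 5)).
Taxon 6 and Taxon 9 share a more recent common ancestor with each other than either does with Taxon 1, so Taxon 1 is the least closely related of the three.

Taxon 1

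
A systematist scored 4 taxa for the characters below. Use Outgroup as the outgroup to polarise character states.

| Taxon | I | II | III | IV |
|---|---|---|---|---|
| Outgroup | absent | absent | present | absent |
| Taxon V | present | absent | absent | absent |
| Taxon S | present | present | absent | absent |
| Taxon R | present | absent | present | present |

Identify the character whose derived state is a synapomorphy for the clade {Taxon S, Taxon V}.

Character polarity is set by the outgroup: the derived state is whichever differs from the outgroup's state, so for III the derived state is 'absent', and for the remaining characters it is 'present'.
I (derived state 'present') is shared by all ingroup taxa — unites the whole ingroup.
II (derived state 'present') is unique to Taxon S (autapomorphy; uninformative for grouping).
III (derived state 'absent') is shared by Taxon S and Taxon V — a synapomorphy uniting that clade.
IV (derived state 'present') is unique to Taxon R (autapomorphy; uninformative for grouping).
Most parsimonious ingroup topology: ((Taxon V,Taxon S),Taxon R).
The clade {Taxon S, Taxon V} is supported by III: its derived state 'absent' occurs in exactly those taxa and in no other taxon (including the outgroup).

III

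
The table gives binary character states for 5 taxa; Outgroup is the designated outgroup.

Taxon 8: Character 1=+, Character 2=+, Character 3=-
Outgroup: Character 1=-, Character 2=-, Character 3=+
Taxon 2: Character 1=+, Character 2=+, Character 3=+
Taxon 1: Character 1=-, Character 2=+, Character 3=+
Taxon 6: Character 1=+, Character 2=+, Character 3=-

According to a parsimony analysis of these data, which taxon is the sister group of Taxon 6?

Character polarity is set by the outgroup: the derived state is whichever differs from the outgroup's state, so for Character 3 the derived state is '-', and for the remaining characters it is '+'.
Only Taxon 2, Taxon 6, and Taxon 8 show the derived state '+' for Character 1, supporting them as a clade.
Character 2 (derived state '+') is shared by all ingroup taxa — unites the whole ingroup.
Character 3: derived state '-' in Taxon 6 and Taxon 8 only — synapomorphy for {Taxon 6, Taxon 8}.
Most parsimonious ingroup topology: (Taxon 1,(Taxon 2,(Taxon 6,Taxon 8))).
Taxon 6 and Taxon 8 form a cherry on this tree, so they are sister taxa.

Taxon 8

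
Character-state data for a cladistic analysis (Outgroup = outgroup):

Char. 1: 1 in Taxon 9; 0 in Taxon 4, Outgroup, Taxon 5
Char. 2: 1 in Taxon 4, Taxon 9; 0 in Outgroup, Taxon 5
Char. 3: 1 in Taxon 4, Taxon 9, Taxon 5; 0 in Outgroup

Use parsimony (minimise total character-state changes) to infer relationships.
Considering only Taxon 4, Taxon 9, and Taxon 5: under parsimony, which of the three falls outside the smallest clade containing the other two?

The outgroup has state '0' for every character, so '1' is the derived state throughout.
Char. 1: derived state '1' in Taxon 9 only — an autapomorphy, so it tells us nothing about relationships among taxa.
Char. 2 (derived state '1') is shared by Taxon 4 and Taxon 9 — a synapomorphy uniting that clade.
All ingroup taxa share the derived state '1' for Char. 3; it defines the ingroup but does not resolve relationships within it.
Most parsimonious ingroup topology: ((Taxon 9,Taxon 4),Taxon 5).
Taxon 4 and Taxon 9 share a more recent common ancestor with each other than either does with Taxon 5, so Taxon 5 is the least closely related of the three.

Taxon 5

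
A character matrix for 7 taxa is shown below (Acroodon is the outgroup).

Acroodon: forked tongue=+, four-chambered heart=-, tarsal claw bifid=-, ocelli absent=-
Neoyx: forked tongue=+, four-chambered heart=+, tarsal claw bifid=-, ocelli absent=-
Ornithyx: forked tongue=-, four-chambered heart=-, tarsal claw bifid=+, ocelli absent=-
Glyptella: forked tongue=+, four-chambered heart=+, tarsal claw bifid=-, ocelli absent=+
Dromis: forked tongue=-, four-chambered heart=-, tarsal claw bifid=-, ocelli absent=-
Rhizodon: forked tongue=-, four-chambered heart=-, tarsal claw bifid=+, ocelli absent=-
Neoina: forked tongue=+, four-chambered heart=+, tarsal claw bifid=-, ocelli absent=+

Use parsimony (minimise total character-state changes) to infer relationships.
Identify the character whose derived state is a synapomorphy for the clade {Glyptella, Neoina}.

ocelli absent

Character polarity is set by the outgroup: the derived state is whichever differs from the outgroup's state, so for forked tongue the derived state is '-', and for the remaining characters it is '+'.
Only Dromis, Ornithyx, and Rhizodon show the derived state '-' for forked tongue, supporting them as a clade.
four-chambered heart: derived state '+' in Glyptella, Neoina, and Neoyx only — synapomorphy for {Glyptella, Neoina, Neoyx}.
tarsal claw bifid: derived state '+' in Ornithyx and Rhizodon only — synapomorphy for {Ornithyx, Rhizodon}.
ocelli absent: derived state '+' in Glyptella and Neoina only — synapomorphy for {Glyptella, Neoina}.
Most parsimonious ingroup topology: ((Neoyx,(Glyptella,Neoina)),((Ornithyx,Rhizodon),Dromis)).
The clade {Glyptella, Neoina} is supported by ocelli absent: its derived state '+' occurs in exactly those taxa and in no other taxon (including the outgroup).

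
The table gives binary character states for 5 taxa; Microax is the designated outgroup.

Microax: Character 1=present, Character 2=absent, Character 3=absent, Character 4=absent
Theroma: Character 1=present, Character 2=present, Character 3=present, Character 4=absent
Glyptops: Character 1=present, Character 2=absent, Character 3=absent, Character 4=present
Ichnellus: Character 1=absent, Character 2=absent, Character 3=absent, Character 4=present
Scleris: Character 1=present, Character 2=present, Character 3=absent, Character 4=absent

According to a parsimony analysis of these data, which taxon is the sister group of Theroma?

Character polarity is set by the outgroup: the derived state is whichever differs from the outgroup's state, so for Character 1 the derived state is 'absent', and for the remaining characters it is 'present'.
Character 1 (derived state 'absent') is unique to Ichnellus (autapomorphy; uninformative for grouping).
Character 2 (derived state 'present') is shared by Scleris and Theroma — a synapomorphy uniting that clade.
Character 3: derived state 'present' in Theroma only — an autapomorphy, so it tells us nothing about relationships among taxa.
Character 4 (derived state 'present') is shared by Glyptops and Ichnellus — a synapomorphy uniting that clade.
Most parsimonious ingroup topology: ((Theroma,Scleris),(Glyptops,Ichnellus)).
Theroma and Scleris form a cherry on this tree, so they are sister taxa.

Scleris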